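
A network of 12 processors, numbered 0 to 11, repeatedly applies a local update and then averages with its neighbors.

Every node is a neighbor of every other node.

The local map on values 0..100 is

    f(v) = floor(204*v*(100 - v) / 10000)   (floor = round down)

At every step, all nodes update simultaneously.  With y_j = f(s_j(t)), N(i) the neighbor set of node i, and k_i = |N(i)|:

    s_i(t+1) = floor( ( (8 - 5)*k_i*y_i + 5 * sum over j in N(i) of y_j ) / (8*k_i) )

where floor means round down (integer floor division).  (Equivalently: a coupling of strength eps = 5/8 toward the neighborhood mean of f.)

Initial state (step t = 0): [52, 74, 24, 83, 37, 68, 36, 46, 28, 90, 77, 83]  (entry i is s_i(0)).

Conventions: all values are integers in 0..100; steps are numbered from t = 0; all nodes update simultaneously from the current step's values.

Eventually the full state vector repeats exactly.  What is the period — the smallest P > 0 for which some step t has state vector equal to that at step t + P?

Simulating step by step:
t=0: [52, 74, 24, 83, 37, 68, 36, 46, 28, 90, 77, 83]
t=1: [42, 38, 38, 35, 41, 40, 41, 42, 39, 32, 37, 35]
t=2: [48, 47, 47, 47, 48, 47, 48, 48, 47, 46, 47, 47]
t=3: [50, 50, 50, 50, 50, 50, 50, 50, 50, 50, 50, 50]
t=4: [51, 51, 51, 51, 51, 51, 51, 51, 51, 51, 51, 51]
t=5: [50, 50, 50, 50, 50, 50, 50, 50, 50, 50, 50, 50]

Answer: 2
Key observation: The state at step 3, [50, 50, 50, 50, 50, 50, 50, 50, 50, 50, 50, 50], reappears at step 5 — and no state repeats earlier — so the cycle the system enters has period 2.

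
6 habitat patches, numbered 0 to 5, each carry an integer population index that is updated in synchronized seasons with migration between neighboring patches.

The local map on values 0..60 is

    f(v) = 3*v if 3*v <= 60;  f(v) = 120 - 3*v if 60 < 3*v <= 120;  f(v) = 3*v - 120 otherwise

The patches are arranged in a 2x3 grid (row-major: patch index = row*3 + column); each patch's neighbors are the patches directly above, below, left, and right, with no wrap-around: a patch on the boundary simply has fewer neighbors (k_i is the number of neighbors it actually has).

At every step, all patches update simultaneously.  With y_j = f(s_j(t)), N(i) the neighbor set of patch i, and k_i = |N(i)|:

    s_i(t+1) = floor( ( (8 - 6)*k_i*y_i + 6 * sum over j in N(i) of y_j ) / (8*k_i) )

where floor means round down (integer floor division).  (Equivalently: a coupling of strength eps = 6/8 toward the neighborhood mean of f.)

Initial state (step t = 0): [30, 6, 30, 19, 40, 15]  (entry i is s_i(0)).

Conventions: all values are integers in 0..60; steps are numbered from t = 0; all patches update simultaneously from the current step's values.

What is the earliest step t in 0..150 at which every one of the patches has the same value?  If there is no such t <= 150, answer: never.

Answer: never
Key observation: The state at step 28 reappears at step 32 — the system is in a cycle of period 4 from step 28 on.  No step 0..32 is synchronized, and the cycle repeats forever, so no step up to 150 (or ever) has all patches equal.

Derivation:
t=0: [30, 6, 30, 19, 40, 15]  (not all equal)
t=1: [35, 19, 31, 25, 30, 22]  (not all equal)
t=2: [42, 32, 48, 28, 46, 34]  (not all equal)
t=3: [24, 18, 21, 18, 24, 20]  (not all equal)
t=4: [52, 51, 57, 49, 54, 54]  (not all equal)
t=5: [31, 40, 40, 36, 36, 45]  (not all equal)
t=6: [11, 9, 5, 17, 9, 8]  (not all equal)
t=7: [37, 25, 22, 35, 32, 21]  (not all equal)
t=8: [24, 33, 51, 16, 35, 43]  (not all equal)
t=9: [37, 29, 19, 35, 23, 20]  (not all equal)
t=10: [20, 37, 49, 26, 39, 55]  (not all equal)
t=11: [34, 24, 27, 34, 24, 22]  (not all equal)
t=12: [29, 38, 48, 29, 42, 46]  (not all equal)
t=13: [22, 17, 15, 22, 15, 15]  (not all equal)
t=14: [52, 48, 47, 50, 48, 45]  (not all equal)
t=15: [29, 26, 19, 30, 23, 20]  (not all equal)
t=16: [35, 45, 52, 39, 45, 55]  (not all equal)
t=17: [10, 20, 31, 12, 19, 30]  (not all equal)
t=18: [43, 43, 40, 41, 45, 39]  (not all equal)
t=19: [6, 8, 4, 9, 7, 6]  (not all equal)
t=20: [23, 18, 18, 21, 22, 16]  (not all equal)
t=21: [54, 53, 51, 53, 53, 52]  (not all equal)
t=22: [39, 38, 36, 40, 38, 36]  (not all equal)
t=23: [3, 6, 9, 3, 6, 9]  (not all equal)
t=24: [12, 18, 23, 12, 18, 23]  (not all equal)
t=25: [42, 48, 52, 42, 48, 52]  (not all equal)
t=26: [12, 22, 31, 12, 22, 31]  (not all equal)
t=27: [42, 42, 37, 42, 42, 37]  (not all equal)
t=28: [6, 6, 7, 6, 6, 7]  (not all equal)
t=29: [18, 18, 19, 18, 18, 19]  (not all equal)
t=30: [54, 54, 55, 54, 54, 55]  (not all equal)
t=31: [42, 42, 43, 42, 42, 43]  (not all equal)
t=32: [6, 6, 7, 6, 6, 7]  (not all equal)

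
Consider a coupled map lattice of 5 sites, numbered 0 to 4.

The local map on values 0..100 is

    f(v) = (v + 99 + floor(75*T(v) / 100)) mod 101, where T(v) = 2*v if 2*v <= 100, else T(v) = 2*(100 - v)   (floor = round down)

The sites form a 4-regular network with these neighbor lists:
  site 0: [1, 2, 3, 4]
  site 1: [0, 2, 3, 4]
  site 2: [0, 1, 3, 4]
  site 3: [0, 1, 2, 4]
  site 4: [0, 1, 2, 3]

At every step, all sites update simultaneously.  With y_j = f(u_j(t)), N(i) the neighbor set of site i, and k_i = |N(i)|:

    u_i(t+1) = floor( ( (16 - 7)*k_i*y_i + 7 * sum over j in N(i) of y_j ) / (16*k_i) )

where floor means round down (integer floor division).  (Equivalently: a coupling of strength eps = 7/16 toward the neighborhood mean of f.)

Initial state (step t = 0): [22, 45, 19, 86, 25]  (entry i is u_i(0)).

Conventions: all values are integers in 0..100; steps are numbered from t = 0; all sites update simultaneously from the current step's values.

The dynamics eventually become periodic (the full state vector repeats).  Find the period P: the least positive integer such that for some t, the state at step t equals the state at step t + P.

Answer: 4
Key observation: The state at step 9, [26, 25, 25, 25, 58], reappears at step 13 — and no state repeats earlier — so the cycle the system enters has period 4.

Derivation:
t=0: [22, 45, 19, 86, 25]
t=1: [42, 22, 39, 20, 45]
t=2: [23, 46, 65, 44, 26]
t=3: [41, 21, 22, 19, 45]
t=4: [73, 50, 52, 48, 32]
t=5: [20, 26, 25, 23, 51]
t=6: [48, 55, 54, 51, 36]
t=7: [25, 26, 27, 27, 57]
t=8: [56, 58, 59, 59, 37]
t=9: [26, 25, 25, 25, 58]
t=10: [57, 55, 55, 55, 36]
t=11: [25, 26, 26, 26, 57]
t=12: [56, 57, 57, 57, 37]
t=13: [26, 25, 25, 25, 58]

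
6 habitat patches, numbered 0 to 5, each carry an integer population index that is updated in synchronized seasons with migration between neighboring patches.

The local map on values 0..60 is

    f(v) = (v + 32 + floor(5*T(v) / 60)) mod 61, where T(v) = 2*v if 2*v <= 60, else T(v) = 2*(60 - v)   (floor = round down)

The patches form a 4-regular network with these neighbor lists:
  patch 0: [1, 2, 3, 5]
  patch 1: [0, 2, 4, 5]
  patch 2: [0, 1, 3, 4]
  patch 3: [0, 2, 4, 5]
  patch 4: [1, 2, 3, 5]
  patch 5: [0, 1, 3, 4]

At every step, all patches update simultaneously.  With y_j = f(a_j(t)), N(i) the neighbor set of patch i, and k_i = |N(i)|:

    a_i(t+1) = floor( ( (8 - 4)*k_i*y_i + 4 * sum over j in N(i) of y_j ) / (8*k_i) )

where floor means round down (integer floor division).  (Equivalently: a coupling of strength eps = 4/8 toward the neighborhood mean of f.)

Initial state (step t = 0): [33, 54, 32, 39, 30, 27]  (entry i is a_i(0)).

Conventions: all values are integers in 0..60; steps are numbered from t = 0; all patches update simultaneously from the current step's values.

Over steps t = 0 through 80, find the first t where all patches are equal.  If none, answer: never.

Simulating step by step:
t=0: [33, 54, 32, 39, 30, 27]  (not all equal)
t=1: [10, 15, 10, 9, 9, 7]  (not all equal)
t=2: [43, 45, 43, 42, 42, 42]  (not all equal)
t=3: [16, 17, 16, 16, 16, 16]  (not all equal)
t=4: [50, 50, 50, 50, 50, 50]  (all equal)

Answer: 4
Key observation: Synchronization is absorbing here: once all patches are equal they stay equal, and step 4 is the first all-equal step.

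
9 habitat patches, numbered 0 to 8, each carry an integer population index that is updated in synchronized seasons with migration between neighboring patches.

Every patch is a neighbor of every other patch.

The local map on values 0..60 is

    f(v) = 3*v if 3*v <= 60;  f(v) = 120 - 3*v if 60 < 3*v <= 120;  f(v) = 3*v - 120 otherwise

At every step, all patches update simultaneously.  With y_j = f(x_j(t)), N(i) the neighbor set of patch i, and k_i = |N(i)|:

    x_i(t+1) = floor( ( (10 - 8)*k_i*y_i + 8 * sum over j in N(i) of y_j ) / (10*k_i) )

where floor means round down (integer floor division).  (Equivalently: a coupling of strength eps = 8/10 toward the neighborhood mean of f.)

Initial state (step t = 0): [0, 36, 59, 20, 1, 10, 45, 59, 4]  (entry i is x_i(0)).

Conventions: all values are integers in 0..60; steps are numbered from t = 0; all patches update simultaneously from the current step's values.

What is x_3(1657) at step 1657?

Simulating step by step:
t=0: [0, 36, 59, 20, 1, 10, 45, 59, 4]
t=1: [24, 25, 30, 30, 24, 27, 26, 30, 25]
t=2: [40, 40, 38, 38, 40, 39, 39, 38, 40]
t=3: [2, 2, 3, 3, 2, 2, 2, 3, 2]
t=4: [6, 6, 7, 7, 6, 6, 6, 7, 6]
t=5: [18, 18, 19, 19, 18, 18, 18, 19, 18]
t=6: [54, 54, 55, 55, 54, 54, 54, 55, 54]
t=7: [42, 42, 43, 43, 42, 42, 42, 43, 42]
t=8: [6, 6, 7, 7, 6, 6, 6, 7, 6]

Answer: x_3(1657) = 19
Key observation: The state at step 4, [6, 6, 7, 7, 6, 6, 6, 7, 6], reappears at step 8: the system is in a cycle of period 4 from step 4 on.  Therefore the state at step 1657 equals the state at step 4 + ((1657 - 4) mod 4) = 5, which is [18, 18, 19, 19, 18, 18, 18, 19, 18].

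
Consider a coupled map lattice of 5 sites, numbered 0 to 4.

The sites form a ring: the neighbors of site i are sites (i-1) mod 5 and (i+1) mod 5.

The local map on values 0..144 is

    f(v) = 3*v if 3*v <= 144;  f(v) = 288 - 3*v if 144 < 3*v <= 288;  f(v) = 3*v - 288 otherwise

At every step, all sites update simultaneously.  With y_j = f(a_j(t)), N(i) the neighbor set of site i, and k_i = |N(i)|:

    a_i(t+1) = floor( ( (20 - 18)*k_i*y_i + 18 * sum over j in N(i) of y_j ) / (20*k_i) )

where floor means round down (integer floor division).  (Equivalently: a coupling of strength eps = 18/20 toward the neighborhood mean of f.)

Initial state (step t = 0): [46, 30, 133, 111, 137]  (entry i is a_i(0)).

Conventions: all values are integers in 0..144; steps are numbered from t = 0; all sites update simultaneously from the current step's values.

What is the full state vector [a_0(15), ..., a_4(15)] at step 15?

Simulating step by step:
t=0: [46, 30, 133, 111, 137]
t=1: [109, 121, 71, 109, 94]
t=2: [40, 58, 58, 40, 35]
t=3: [110, 116, 116, 110, 118]
t=4: [60, 51, 51, 60, 44]
t=5: [130, 122, 122, 130, 110]
t=6: [64, 88, 88, 64, 96]
t=7: [20, 56, 56, 20, 86]
t=8: [73, 93, 93, 73, 57]
t=9: [63, 36, 36, 63, 73]
t=10: [89, 103, 103, 89, 96]
t=11: [11, 21, 21, 11, 18]
t=12: [55, 49, 49, 55, 35]
t=13: [123, 132, 132, 123, 121]
t=14: [90, 95, 95, 90, 80]
t=15: [24, 9, 9, 24, 21]

Answer: [24, 9, 9, 24, 21]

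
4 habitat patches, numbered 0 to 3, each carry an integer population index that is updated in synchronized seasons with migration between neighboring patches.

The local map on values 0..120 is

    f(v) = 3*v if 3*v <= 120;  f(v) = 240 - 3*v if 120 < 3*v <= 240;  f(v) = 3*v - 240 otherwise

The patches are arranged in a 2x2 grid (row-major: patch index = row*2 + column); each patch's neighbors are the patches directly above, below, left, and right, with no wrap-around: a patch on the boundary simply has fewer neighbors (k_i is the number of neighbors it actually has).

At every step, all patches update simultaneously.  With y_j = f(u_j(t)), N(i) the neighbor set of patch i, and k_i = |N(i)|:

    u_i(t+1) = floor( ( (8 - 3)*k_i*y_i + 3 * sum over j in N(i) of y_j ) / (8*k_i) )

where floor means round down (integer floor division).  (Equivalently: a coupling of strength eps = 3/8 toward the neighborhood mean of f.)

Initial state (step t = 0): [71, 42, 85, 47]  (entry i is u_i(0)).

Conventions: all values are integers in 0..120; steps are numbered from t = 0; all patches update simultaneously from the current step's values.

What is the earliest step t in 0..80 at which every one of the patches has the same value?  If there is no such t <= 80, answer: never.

Simulating step by step:
t=0: [71, 42, 85, 47]  (not all equal)
t=1: [41, 94, 33, 86]  (not all equal)
t=2: [99, 51, 87, 37]  (not all equal)
t=3: [55, 85, 44, 89]  (not all equal)
t=4: [69, 28, 86, 39]  (not all equal)
t=5: [39, 80, 39, 92]  (not all equal)
t=6: [95, 28, 101, 44]  (not all equal)
t=7: [55, 81, 68, 95]  (not all equal)
t=8: [54, 24, 45, 35]  (not all equal)
t=9: [81, 79, 99, 98]  (not all equal)
t=10: [13, 12, 46, 45]  (not all equal)
t=11: [50, 49, 90, 91]  (not all equal)
t=12: [79, 81, 41, 43]  (not all equal)
t=13: [24, 23, 94, 91]  (not all equal)
t=14: [65, 62, 45, 41]  (not all equal)
t=15: [57, 64, 96, 102]  (not all equal)
t=16: [61, 55, 55, 59]  (not all equal)
t=17: [63, 69, 69, 67]  (not all equal)
t=18: [44, 37, 37, 36]  (not all equal)
t=19: [109, 109, 109, 109]  (all equal)

Answer: 19
Key observation: Synchronization is absorbing here: once all patches are equal they stay equal, and step 19 is the first all-equal step.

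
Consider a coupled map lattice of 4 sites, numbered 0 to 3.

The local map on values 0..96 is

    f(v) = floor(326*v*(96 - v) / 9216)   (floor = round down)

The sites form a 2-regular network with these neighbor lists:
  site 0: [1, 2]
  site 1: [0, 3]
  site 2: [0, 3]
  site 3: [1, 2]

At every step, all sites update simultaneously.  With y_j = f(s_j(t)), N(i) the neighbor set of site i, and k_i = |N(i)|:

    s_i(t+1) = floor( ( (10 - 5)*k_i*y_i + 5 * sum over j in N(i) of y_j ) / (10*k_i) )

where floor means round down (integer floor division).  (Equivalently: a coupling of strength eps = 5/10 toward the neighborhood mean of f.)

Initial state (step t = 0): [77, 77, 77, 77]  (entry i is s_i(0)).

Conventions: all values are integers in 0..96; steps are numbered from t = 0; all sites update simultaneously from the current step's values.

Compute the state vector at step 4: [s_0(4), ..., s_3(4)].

Answer: [80, 80, 80, 80]

Derivation:
t=0: [77, 77, 77, 77]
t=1: [51, 51, 51, 51]
t=2: [81, 81, 81, 81]
t=3: [42, 42, 42, 42]
t=4: [80, 80, 80, 80]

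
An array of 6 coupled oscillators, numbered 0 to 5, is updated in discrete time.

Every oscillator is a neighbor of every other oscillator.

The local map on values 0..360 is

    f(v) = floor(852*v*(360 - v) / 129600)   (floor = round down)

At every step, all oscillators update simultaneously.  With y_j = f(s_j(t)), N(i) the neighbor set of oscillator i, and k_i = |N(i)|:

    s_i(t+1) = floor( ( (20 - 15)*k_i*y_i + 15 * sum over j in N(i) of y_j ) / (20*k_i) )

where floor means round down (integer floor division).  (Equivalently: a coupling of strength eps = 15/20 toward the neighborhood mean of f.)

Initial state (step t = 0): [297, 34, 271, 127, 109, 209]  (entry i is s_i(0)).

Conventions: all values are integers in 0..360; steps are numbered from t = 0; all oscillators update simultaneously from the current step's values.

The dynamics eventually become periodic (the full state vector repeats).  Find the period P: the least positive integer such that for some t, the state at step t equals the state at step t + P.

Answer: 2
Key observation: The state at step 3, [207, 207, 207, 207, 207, 207], reappears at step 5 — and no state repeats earlier — so the cycle the system enters has period 2.

Derivation:
t=0: [297, 34, 271, 127, 109, 209]
t=1: [152, 147, 155, 159, 157, 160]
t=2: [208, 207, 208, 208, 208, 208]
t=3: [207, 207, 207, 207, 207, 207]
t=4: [208, 208, 208, 208, 208, 208]
t=5: [207, 207, 207, 207, 207, 207]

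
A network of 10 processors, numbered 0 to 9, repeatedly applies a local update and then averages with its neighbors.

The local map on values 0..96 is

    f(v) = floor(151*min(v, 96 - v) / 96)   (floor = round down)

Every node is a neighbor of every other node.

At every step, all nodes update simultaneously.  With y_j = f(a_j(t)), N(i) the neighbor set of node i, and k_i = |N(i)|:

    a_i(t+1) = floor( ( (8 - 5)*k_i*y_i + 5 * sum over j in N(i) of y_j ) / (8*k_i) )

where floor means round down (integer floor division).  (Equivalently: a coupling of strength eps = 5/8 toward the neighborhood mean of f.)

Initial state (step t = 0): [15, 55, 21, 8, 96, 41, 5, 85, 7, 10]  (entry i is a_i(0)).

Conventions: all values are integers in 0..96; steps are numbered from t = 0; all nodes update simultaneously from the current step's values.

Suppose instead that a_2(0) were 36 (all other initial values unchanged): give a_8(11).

Simulating step by step:
t=0: [15, 55, 36, 8, 96, 41, 5, 85, 7, 10]
t=1: [25, 38, 35, 22, 18, 38, 20, 23, 22, 23]
t=2: [40, 46, 45, 38, 37, 46, 38, 39, 38, 39]
t=3: [62, 65, 65, 61, 61, 65, 61, 62, 61, 62]
t=4: [52, 50, 50, 53, 53, 50, 53, 52, 53, 52]
t=5: [69, 69, 69, 68, 68, 69, 68, 69, 68, 69]
t=6: [42, 42, 42, 43, 43, 42, 43, 42, 43, 42]
t=7: [66, 66, 66, 66, 66, 66, 66, 66, 66, 66]
t=8: [47, 47, 47, 47, 47, 47, 47, 47, 47, 47]
t=9: [73, 73, 73, 73, 73, 73, 73, 73, 73, 73]
t=10: [36, 36, 36, 36, 36, 36, 36, 36, 36, 36]
t=11: [56, 56, 56, 56, 56, 56, 56, 56, 56, 56]

Answer: a_8(11) = 56
Key observation: This trace re-runs the system from the modified initial state.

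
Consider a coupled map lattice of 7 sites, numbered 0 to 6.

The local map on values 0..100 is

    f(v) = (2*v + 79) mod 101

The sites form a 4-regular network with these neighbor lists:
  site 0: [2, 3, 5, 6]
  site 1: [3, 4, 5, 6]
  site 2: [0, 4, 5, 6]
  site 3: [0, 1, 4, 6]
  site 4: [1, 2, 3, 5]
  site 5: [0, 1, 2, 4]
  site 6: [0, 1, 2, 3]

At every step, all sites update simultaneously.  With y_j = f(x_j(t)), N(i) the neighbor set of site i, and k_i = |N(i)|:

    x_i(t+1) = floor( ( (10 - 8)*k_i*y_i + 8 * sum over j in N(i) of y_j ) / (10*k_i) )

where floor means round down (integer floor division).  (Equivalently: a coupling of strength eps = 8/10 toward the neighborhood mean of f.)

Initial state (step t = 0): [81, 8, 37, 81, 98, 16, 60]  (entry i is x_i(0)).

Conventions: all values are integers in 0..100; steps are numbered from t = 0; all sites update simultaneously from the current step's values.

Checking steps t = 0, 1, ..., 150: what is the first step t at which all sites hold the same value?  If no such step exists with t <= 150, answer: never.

Simulating step by step:
t=0: [81, 8, 37, 81, 98, 16, 60]  (not all equal)
t=1: [47, 63, 54, 68, 53, 53, 64]  (not all equal)
t=2: [52, 37, 66, 35, 54, 65, 35]  (not all equal)
t=3: [38, 48, 46, 63, 40, 47, 47]  (not all equal)
t=4: [54, 55, 65, 52, 55, 65, 54]  (not all equal)
t=5: [53, 70, 54, 86, 54, 55, 69]  (not all equal)
t=6: [64, 51, 71, 50, 65, 72, 50]  (not all equal)
t=7: [40, 52, 26, 49, 41, 26, 52]  (not all equal)
t=8: [55, 66, 52, 71, 55, 52, 65]  (not all equal)
t=9: [55, 41, 69, 42, 56, 69, 41]  (not all equal)
t=10: [48, 57, 53, 72, 48, 53, 57]  (not all equal)
t=11: [71, 72, 81, 70, 71, 81, 72]  (not all equal)
t=12: [27, 23, 27, 19, 27, 27, 23]  (not all equal)
t=13: [27, 25, 30, 25, 27, 30, 25]  (not all equal)
t=14: [32, 30, 33, 29, 32, 33, 30]  (not all equal)
t=15: [40, 39, 42, 39, 40, 42, 39]  (not all equal)
t=16: [58, 57, 59, 56, 58, 59, 57]  (not all equal)
t=17: [93, 92, 94, 92, 93, 94, 92]  (not all equal)
t=18: [63, 62, 63, 61, 63, 63, 62]  (not all equal)
t=19: [22, 21, 2, 21, 22, 2, 21]  (not all equal)
t=20: [45, 33, 46, 20, 45, 46, 33]  (not all equal)
t=21: [54, 48, 64, 48, 54, 64, 48]  (not all equal)
t=22: [48, 62, 51, 78, 48, 51, 62]  (not all equal)
t=23: [53, 37, 61, 36, 53, 61, 37]  (not all equal)
t=24: [77, 67, 84, 64, 77, 84, 67]  (not all equal)
t=25: [27, 20, 32, 17, 27, 32, 20]  (not all equal)
t=26: [29, 24, 33, 22, 29, 33, 24]  (not all equal)
t=27: [34, 30, 37, 29, 34, 37, 30]  (not all equal)
t=28: [44, 42, 46, 40, 44, 46, 42]  (not all equal)
t=29: [65, 63, 66, 62, 65, 66, 63]  (not all equal)
t=30: [5, 4, 7, 4, 5, 7, 4]  (not all equal)
t=31: [89, 88, 90, 87, 89, 90, 88]  (not all equal)
t=32: [54, 53, 55, 53, 54, 55, 53]  (not all equal)
t=33: [86, 85, 86, 84, 86, 86, 85]  (not all equal)
t=34: [47, 47, 48, 47, 47, 48, 47]  (not all equal)
t=35: [72, 72, 72, 72, 72, 72, 72]  (all equal)

Answer: 35
Key observation: Synchronization is absorbing here: once all sites are equal they stay equal, and step 35 is the first all-equal step.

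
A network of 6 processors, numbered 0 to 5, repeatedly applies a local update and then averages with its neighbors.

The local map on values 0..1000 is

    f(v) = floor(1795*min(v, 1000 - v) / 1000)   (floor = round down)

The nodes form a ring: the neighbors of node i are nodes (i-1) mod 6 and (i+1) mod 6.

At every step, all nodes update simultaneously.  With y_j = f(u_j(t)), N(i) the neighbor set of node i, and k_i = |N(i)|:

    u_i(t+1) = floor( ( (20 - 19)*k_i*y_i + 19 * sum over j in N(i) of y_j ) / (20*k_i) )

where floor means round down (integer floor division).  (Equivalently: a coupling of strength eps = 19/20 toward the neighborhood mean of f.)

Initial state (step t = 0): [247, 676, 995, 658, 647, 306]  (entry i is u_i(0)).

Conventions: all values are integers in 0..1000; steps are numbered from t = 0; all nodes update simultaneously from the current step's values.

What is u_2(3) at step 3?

Answer: u_2(3) = 450

Derivation:
t=0: [247, 676, 995, 658, 647, 306]
t=1: [558, 243, 567, 335, 583, 538]
t=2: [640, 767, 531, 754, 716, 773]
t=3: [424, 727, 450, 663, 428, 568]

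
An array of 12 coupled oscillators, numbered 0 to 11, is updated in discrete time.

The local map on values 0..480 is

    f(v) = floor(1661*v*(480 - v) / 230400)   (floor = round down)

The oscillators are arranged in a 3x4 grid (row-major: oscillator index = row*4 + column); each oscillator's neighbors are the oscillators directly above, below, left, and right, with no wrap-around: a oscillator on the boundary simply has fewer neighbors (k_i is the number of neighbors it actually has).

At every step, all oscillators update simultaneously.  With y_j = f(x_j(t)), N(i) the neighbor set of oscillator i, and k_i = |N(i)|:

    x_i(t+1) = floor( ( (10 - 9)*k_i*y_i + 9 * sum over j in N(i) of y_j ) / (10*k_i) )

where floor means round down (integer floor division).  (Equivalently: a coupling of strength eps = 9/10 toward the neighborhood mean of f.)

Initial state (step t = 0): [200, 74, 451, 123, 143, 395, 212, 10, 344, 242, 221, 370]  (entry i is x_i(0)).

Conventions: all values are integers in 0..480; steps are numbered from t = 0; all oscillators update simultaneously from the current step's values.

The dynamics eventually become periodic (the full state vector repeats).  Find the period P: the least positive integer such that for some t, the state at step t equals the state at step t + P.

Answer: 4
Key observation: The state at step 16, [411, 411, 411, 411, 411, 411, 411, 411, 411, 411, 411, 411], reappears at step 20 — and no state repeats earlier — so the cycle the system enters has period 4.

Derivation:
t=0: [200, 74, 451, 123, 143, 395, 212, 10, 344, 242, 221, 370]
t=1: [293, 243, 291, 88, 329, 336, 216, 308, 376, 338, 376, 229]
t=2: [387, 382, 361, 374, 342, 379, 357, 360, 344, 307, 379, 339]
t=3: [299, 279, 291, 307, 295, 321, 294, 314, 358, 304, 340, 298]
t=4: [397, 386, 393, 385, 360, 391, 372, 387, 381, 345, 385, 362]
t=5: [281, 246, 268, 253, 258, 294, 257, 283, 317, 268, 305, 265]
t=6: [412, 403, 413, 405, 391, 410, 398, 411, 406, 385, 408, 394]
t=7: [232, 204, 222, 203, 211, 239, 208, 229, 252, 216, 243, 211]
t=8: [407, 412, 406, 412, 413, 408, 413, 407, 410, 414, 409, 413]
t=9: [201, 212, 201, 213, 209, 199, 211, 201, 198, 207, 199, 210]
t=10: [408, 404, 408, 404, 403, 407, 404, 408, 406, 403, 407, 403]
t=11: [220, 212, 220, 212, 214, 221, 213, 220, 222, 215, 221, 213]
t=12: [409, 411, 409, 411, 411, 409, 411, 409, 410, 411, 409, 411]
t=13: [204, 208, 204, 208, 207, 204, 208, 204, 204, 207, 204, 208]
t=14: [406, 405, 406, 405, 405, 406, 405, 406, 406, 405, 406, 405]
t=15: [217, 216, 217, 216, 216, 217, 216, 217, 217, 216, 217, 216]
t=16: [411, 411, 411, 411, 411, 411, 411, 411, 411, 411, 411, 411]
t=17: [204, 204, 204, 204, 204, 204, 204, 204, 204, 204, 204, 204]
t=18: [405, 405, 405, 405, 405, 405, 405, 405, 405, 405, 405, 405]
t=19: [218, 218, 218, 218, 218, 218, 218, 218, 218, 218, 218, 218]
t=20: [411, 411, 411, 411, 411, 411, 411, 411, 411, 411, 411, 411]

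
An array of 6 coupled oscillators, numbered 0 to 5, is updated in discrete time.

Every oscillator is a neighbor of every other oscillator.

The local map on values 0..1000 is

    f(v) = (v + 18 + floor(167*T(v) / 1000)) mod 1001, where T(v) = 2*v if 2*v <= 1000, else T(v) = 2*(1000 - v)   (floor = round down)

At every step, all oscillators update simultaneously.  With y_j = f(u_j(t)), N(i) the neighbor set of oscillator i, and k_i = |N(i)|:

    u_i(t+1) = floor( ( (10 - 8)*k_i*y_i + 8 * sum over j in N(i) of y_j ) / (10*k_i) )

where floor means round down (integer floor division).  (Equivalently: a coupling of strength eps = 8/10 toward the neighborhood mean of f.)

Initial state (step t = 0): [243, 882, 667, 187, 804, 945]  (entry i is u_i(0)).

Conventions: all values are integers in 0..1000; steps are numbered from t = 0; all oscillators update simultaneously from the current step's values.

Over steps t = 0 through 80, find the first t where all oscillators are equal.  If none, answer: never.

Answer: 2
Key observation: Synchronization is absorbing here: once all oscillators are equal they stay equal, and step 2 is the first all-equal step.

Derivation:
t=0: [243, 882, 667, 187, 804, 945]  (not all equal)
t=1: [687, 711, 705, 684, 709, 713]  (not all equal)
t=2: [818, 818, 818, 818, 818, 818]  (all equal)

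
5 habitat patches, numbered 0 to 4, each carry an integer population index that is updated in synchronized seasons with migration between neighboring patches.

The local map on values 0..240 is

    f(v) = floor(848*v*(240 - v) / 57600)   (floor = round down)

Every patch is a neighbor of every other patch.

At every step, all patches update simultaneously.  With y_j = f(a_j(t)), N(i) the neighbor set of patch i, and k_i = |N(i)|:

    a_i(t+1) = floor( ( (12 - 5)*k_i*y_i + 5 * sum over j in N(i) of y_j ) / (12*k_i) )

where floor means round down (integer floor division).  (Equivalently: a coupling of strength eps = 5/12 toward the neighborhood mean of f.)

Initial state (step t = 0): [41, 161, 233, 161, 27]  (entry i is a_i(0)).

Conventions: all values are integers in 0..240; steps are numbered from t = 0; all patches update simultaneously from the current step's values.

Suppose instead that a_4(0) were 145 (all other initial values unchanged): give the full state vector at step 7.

Simulating step by step:
t=0: [41, 161, 233, 161, 145]
t=1: [132, 164, 86, 164, 171]
t=2: [198, 185, 191, 185, 181]
t=3: [132, 145, 140, 145, 149]
t=4: [206, 202, 204, 202, 201]
t=5: [106, 111, 109, 111, 112]
t=6: [209, 210, 210, 210, 210]
t=7: [93, 92, 92, 92, 92]

Answer: [93, 92, 92, 92, 92]
Key observation: This trace re-runs the system from the modified initial state.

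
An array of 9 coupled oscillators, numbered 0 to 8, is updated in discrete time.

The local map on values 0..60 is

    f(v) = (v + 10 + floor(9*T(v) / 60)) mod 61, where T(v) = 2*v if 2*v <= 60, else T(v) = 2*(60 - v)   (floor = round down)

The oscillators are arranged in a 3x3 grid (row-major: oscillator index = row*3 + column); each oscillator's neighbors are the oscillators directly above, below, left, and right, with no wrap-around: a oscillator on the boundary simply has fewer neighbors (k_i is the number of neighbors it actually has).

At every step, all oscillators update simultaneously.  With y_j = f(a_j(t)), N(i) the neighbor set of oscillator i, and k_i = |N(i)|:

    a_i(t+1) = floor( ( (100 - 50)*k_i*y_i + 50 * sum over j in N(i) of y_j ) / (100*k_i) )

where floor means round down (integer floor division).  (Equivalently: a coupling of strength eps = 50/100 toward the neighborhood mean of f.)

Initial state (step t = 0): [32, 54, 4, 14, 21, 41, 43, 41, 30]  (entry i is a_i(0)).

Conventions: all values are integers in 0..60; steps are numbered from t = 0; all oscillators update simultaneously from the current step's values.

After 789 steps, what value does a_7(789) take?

Simulating step by step:
t=0: [32, 54, 4, 14, 21, 41, 43, 41, 30]
t=1: [33, 19, 22, 38, 36, 44, 50, 52, 52]
t=2: [47, 40, 42, 44, 45, 44, 15, 11, 16]
t=3: [58, 57, 57, 53, 54, 53, 35, 31, 35]
t=4: [6, 5, 5, 12, 9, 12, 39, 42, 39]
t=5: [18, 17, 18, 28, 25, 27, 48, 50, 48]
t=6: [36, 34, 35, 35, 36, 35, 12, 8, 11]
t=7: [52, 51, 51, 47, 48, 47, 30, 27, 30]
t=8: [17, 1, 16, 38, 20, 38, 50, 38, 50]
t=9: [32, 21, 31, 38, 39, 38, 28, 33, 28]
t=10: [47, 44, 47, 52, 52, 52, 49, 50, 49]
t=11: [45, 49, 45, 12, 9, 12, 1, 1, 1]
t=12: [36, 23, 36, 27, 18, 27, 14, 12, 14]
t=13: [47, 42, 47, 41, 35, 41, 31, 27, 31]
t=14: [58, 57, 58, 54, 52, 54, 49, 47, 49]
t=15: [6, 5, 6, 3, 10, 3, 16, 30, 16]
t=16: [15, 17, 15, 18, 22, 18, 30, 38, 30]
t=17: [30, 32, 30, 35, 38, 35, 46, 49, 46]
t=18: [50, 50, 50, 53, 46, 53, 43, 29, 43]
t=19: [2, 11, 2, 22, 37, 22, 41, 52, 41]
t=20: [21, 24, 21, 39, 39, 39, 38, 29, 38]
t=21: [42, 42, 42, 51, 52, 51, 52, 50, 52]
t=22: [43, 48, 43, 11, 9, 11, 2, 2, 2]
t=23: [35, 22, 35, 27, 18, 27, 15, 13, 15]
t=24: [46, 41, 46, 41, 35, 41, 32, 28, 32]
t=25: [58, 56, 58, 55, 52, 55, 50, 48, 50]
t=26: [6, 5, 6, 4, 3, 4, 2, 1, 2]
t=27: [16, 15, 16, 14, 13, 14, 12, 11, 12]
t=28: [29, 28, 29, 27, 26, 27, 25, 24, 25]
t=29: [46, 45, 46, 44, 43, 44, 42, 41, 42]
t=30: [59, 59, 59, 58, 57, 58, 57, 56, 57]
t=31: [7, 7, 7, 6, 6, 6, 6, 6, 6]
t=32: [18, 18, 18, 17, 17, 17, 17, 17, 17]
t=33: [32, 32, 32, 32, 32, 32, 32, 32, 32]
t=34: [50, 50, 50, 50, 50, 50, 50, 50, 50]
t=35: [2, 2, 2, 2, 2, 2, 2, 2, 2]
t=36: [12, 12, 12, 12, 12, 12, 12, 12, 12]
t=37: [25, 25, 25, 25, 25, 25, 25, 25, 25]
t=38: [42, 42, 42, 42, 42, 42, 42, 42, 42]
t=39: [57, 57, 57, 57, 57, 57, 57, 57, 57]
t=40: [6, 6, 6, 6, 6, 6, 6, 6, 6]
t=41: [17, 17, 17, 17, 17, 17, 17, 17, 17]
t=42: [32, 32, 32, 32, 32, 32, 32, 32, 32]

Answer: a_7(789) = 32
Key observation: The state at step 33, [32, 32, 32, 32, 32, 32, 32, 32, 32], reappears at step 42: the system is in a cycle of period 9 from step 33 on.  Therefore the state at step 789 equals the state at step 33 + ((789 - 33) mod 9) = 33, which is [32, 32, 32, 32, 32, 32, 32, 32, 32].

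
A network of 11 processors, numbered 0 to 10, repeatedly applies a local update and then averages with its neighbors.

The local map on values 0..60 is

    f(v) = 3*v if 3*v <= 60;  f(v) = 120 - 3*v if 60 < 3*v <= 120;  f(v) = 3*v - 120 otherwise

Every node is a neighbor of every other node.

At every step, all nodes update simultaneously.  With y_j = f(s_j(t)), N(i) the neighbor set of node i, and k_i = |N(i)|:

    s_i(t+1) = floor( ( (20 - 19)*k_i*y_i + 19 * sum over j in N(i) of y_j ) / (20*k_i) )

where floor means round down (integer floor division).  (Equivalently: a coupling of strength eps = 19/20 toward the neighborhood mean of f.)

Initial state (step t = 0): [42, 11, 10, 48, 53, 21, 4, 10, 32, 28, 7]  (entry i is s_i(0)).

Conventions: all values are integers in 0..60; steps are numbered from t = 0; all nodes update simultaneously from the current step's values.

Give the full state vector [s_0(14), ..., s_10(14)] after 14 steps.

Answer: [36, 36, 36, 36, 36, 36, 36, 36, 36, 36, 36]

Derivation:
t=0: [42, 11, 10, 48, 53, 21, 4, 10, 32, 28, 7]
t=1: [29, 28, 28, 28, 27, 27, 29, 28, 28, 28, 28]
t=2: [36, 36, 36, 36, 35, 35, 36, 36, 36, 36, 36]
t=3: [12, 12, 12, 12, 12, 12, 12, 12, 12, 12, 12]
t=4: [36, 36, 36, 36, 36, 36, 36, 36, 36, 36, 36]
t=5: [12, 12, 12, 12, 12, 12, 12, 12, 12, 12, 12]
t=6: [36, 36, 36, 36, 36, 36, 36, 36, 36, 36, 36]
t=7: [12, 12, 12, 12, 12, 12, 12, 12, 12, 12, 12]
t=8: [36, 36, 36, 36, 36, 36, 36, 36, 36, 36, 36]
t=9: [12, 12, 12, 12, 12, 12, 12, 12, 12, 12, 12]
t=10: [36, 36, 36, 36, 36, 36, 36, 36, 36, 36, 36]
t=11: [12, 12, 12, 12, 12, 12, 12, 12, 12, 12, 12]
t=12: [36, 36, 36, 36, 36, 36, 36, 36, 36, 36, 36]
t=13: [12, 12, 12, 12, 12, 12, 12, 12, 12, 12, 12]
t=14: [36, 36, 36, 36, 36, 36, 36, 36, 36, 36, 36]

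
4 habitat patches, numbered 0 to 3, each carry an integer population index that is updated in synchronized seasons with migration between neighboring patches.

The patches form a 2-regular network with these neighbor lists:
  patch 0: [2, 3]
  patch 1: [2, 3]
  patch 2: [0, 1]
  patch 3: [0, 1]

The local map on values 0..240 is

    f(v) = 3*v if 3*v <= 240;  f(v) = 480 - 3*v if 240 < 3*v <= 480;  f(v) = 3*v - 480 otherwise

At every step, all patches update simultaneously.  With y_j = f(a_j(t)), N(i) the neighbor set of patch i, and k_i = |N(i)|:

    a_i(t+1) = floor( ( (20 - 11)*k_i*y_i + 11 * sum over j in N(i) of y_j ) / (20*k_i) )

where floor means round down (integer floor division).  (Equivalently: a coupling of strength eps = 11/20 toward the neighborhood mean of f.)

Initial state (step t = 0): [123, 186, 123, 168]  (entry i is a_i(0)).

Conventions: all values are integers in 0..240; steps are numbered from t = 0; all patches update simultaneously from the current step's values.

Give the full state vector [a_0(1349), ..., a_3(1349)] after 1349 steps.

Answer: [141, 141, 141, 141]
Key observation: The state at step 32, [33, 33, 33, 33], reappears at step 40: the system is in a cycle of period 8 from step 32 on.  Therefore the state at step 1349 equals the state at step 32 + ((1349 - 32) mod 8) = 37, which is [141, 141, 141, 141].

Derivation:
t=0: [123, 186, 123, 168]
t=1: [87, 72, 101, 62]
t=2: [198, 197, 199, 203]
t=3: [118, 117, 114, 119]
t=4: [128, 129, 132, 125]
t=5: [95, 93, 89, 99]
t=6: [196, 199, 204, 191]
t=7: [110, 114, 121, 103]
t=8: [146, 141, 131, 156]
t=9: [46, 52, 66, 32]
t=10: [142, 151, 169, 124]
t=11: [61, 49, 34, 70]
t=12: [168, 151, 136, 185]
t=13: [51, 52, 46, 47]
t=14: [145, 146, 147, 148]
t=15: [40, 39, 41, 40]
t=16: [120, 119, 120, 119]
t=17: [120, 122, 120, 122]
t=18: [118, 115, 118, 115]
t=19: [128, 132, 128, 132]
t=20: [92, 87, 92, 87]
t=21: [208, 214, 208, 214]
t=22: [148, 157, 148, 157]
t=23: [28, 16, 28, 16]
t=24: [74, 57, 74, 57]
t=25: [207, 185, 207, 185]
t=26: [122, 93, 122, 93]
t=27: [137, 177, 137, 177]
t=28: [64, 55, 64, 55]
t=29: [184, 172, 184, 172]
t=30: [62, 45, 62, 45]
t=31: [171, 149, 171, 149]
t=32: [33, 33, 33, 33]
t=33: [99, 99, 99, 99]
t=34: [183, 183, 183, 183]
t=35: [69, 69, 69, 69]
t=36: [207, 207, 207, 207]
t=37: [141, 141, 141, 141]
t=38: [57, 57, 57, 57]
t=39: [171, 171, 171, 171]
t=40: [33, 33, 33, 33]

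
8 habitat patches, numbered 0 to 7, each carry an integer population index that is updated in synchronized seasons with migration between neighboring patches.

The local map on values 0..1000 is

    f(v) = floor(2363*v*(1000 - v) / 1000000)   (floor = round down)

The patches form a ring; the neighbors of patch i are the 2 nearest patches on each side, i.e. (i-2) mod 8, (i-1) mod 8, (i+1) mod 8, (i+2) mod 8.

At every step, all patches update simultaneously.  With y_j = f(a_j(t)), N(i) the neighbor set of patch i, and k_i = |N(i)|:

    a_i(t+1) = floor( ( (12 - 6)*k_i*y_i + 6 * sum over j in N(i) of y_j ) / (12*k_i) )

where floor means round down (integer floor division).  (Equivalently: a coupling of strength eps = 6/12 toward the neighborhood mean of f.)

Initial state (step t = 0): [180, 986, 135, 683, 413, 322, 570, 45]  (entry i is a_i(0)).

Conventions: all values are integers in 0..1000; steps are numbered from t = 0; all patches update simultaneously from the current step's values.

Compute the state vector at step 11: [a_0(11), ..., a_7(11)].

Answer: [577, 577, 577, 577, 577, 577, 577, 577]

Derivation:
t=0: [180, 986, 135, 683, 413, 322, 570, 45]
t=1: [297, 170, 320, 429, 521, 477, 481, 234]
t=2: [478, 417, 506, 542, 578, 566, 556, 462]
t=3: [586, 581, 585, 583, 580, 581, 583, 584]
t=4: [573, 574, 573, 574, 574, 574, 574, 574]
t=5: [577, 577, 577, 577, 577, 577, 577, 577]
t=6: [576, 576, 576, 576, 576, 576, 576, 576]
t=7: [577, 577, 577, 577, 577, 577, 577, 577]
t=8: [576, 576, 576, 576, 576, 576, 576, 576]
t=9: [577, 577, 577, 577, 577, 577, 577, 577]
t=10: [576, 576, 576, 576, 576, 576, 576, 576]
t=11: [577, 577, 577, 577, 577, 577, 577, 577]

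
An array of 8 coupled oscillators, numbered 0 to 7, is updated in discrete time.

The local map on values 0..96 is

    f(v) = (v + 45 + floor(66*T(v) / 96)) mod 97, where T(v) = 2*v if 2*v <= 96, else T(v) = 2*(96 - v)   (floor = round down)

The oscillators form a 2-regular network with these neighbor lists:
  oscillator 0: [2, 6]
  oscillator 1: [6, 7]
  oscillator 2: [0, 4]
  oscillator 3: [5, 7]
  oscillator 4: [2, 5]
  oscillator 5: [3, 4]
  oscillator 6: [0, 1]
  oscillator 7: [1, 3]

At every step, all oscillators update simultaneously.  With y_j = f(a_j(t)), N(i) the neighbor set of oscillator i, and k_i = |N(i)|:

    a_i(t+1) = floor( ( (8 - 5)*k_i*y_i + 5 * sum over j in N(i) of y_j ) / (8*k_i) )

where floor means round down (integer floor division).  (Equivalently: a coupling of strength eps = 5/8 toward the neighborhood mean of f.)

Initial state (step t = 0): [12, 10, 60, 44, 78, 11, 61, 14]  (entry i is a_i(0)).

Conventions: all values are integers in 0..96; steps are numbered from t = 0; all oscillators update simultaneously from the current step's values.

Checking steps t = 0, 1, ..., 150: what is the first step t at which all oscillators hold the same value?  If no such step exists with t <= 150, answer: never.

Simulating step by step:
t=0: [12, 10, 60, 44, 78, 11, 61, 14]  (not all equal)
t=1: [63, 67, 59, 66, 58, 58, 65, 66]  (not all equal)
t=2: [56, 54, 57, 55, 57, 57, 55, 54]  (not all equal)
t=3: [58, 59, 58, 58, 58, 58, 59, 59]  (not all equal)
t=4: [57, 57, 58, 57, 58, 58, 57, 57]  (not all equal)
t=5: [58, 58, 58, 58, 58, 58, 58, 58]  (all equal)

Answer: 5
Key observation: Synchronization is absorbing here: once all oscillators are equal they stay equal, and step 5 is the first all-equal step.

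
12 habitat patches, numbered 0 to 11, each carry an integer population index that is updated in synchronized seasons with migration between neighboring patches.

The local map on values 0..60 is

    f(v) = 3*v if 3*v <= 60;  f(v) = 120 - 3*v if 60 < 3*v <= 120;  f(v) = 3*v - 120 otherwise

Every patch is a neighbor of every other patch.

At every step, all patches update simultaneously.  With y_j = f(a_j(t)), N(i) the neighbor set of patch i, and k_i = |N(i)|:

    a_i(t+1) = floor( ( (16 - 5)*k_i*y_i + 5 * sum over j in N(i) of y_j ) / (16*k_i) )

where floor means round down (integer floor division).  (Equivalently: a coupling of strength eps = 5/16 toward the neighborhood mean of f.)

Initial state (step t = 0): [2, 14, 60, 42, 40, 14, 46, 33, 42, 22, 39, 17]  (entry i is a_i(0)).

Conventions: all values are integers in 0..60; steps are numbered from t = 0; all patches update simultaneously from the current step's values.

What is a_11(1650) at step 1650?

Simulating step by step:
t=0: [2, 14, 60, 42, 40, 14, 46, 33, 42, 22, 39, 17]
t=1: [12, 36, 48, 12, 8, 36, 20, 22, 12, 44, 10, 42]
t=2: [33, 17, 25, 33, 25, 17, 49, 45, 33, 17, 29, 13]
t=3: [25, 45, 41, 25, 41, 45, 29, 21, 25, 45, 33, 37]
t=4: [38, 18, 10, 38, 10, 18, 30, 46, 38, 18, 22, 14]
t=5: [14, 46, 30, 14, 30, 46, 30, 22, 14, 46, 46, 38]
t=6: [37, 21, 29, 37, 29, 21, 29, 45, 37, 21, 21, 13]
t=7: [17, 49, 33, 17, 33, 49, 33, 21, 17, 49, 49, 37]
t=8: [44, 28, 24, 44, 24, 28, 24, 48, 44, 28, 28, 17]
t=9: [19, 35, 42, 19, 42, 35, 42, 27, 19, 35, 35, 44]
t=10: [46, 18, 12, 46, 12, 18, 12, 34, 46, 18, 18, 16]
t=11: [24, 48, 36, 24, 36, 48, 36, 24, 24, 48, 48, 44]
t=12: [41, 25, 17, 41, 17, 25, 17, 41, 41, 25, 25, 17]
t=13: [13, 40, 44, 13, 44, 40, 44, 13, 13, 40, 40, 44]
t=14: [31, 5, 13, 31, 13, 5, 13, 31, 31, 5, 5, 13]
t=15: [27, 19, 34, 27, 34, 19, 34, 27, 27, 19, 19, 34]
t=16: [38, 50, 24, 38, 24, 50, 24, 38, 38, 50, 50, 24]
t=17: [13, 29, 41, 13, 41, 29, 41, 13, 13, 29, 29, 41]
t=18: [34, 30, 10, 34, 10, 30, 10, 34, 34, 30, 30, 10]
t=19: [20, 28, 28, 20, 28, 28, 28, 20, 20, 28, 28, 28]
t=20: [54, 38, 38, 54, 38, 38, 38, 54, 54, 38, 38, 38]
t=21: [33, 10, 10, 33, 10, 10, 10, 33, 33, 10, 10, 10]
t=22: [23, 28, 28, 23, 28, 28, 28, 23, 23, 28, 28, 28]
t=23: [47, 37, 37, 47, 37, 37, 37, 47, 47, 37, 37, 37]
t=24: [18, 10, 10, 18, 10, 10, 10, 18, 18, 10, 10, 10]
t=25: [48, 32, 32, 48, 32, 32, 32, 48, 48, 32, 32, 32]
t=26: [24, 24, 24, 24, 24, 24, 24, 24, 24, 24, 24, 24]
t=27: [48, 48, 48, 48, 48, 48, 48, 48, 48, 48, 48, 48]
t=28: [24, 24, 24, 24, 24, 24, 24, 24, 24, 24, 24, 24]

Answer: a_11(1650) = 24
Key observation: The state at step 26, [24, 24, 24, 24, 24, 24, 24, 24, 24, 24, 24, 24], reappears at step 28: the system is in a cycle of period 2 from step 26 on.  Therefore the state at step 1650 equals the state at step 26 + ((1650 - 26) mod 2) = 26, which is [24, 24, 24, 24, 24, 24, 24, 24, 24, 24, 24, 24].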